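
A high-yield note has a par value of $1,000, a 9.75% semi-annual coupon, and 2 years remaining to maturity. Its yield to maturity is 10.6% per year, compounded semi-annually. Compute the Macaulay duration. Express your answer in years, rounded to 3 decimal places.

Periodic yield y = 0.053. Discount each cash flow and weight by its period:
  t   CF        PV=CF/(1+0.053)^t    t·PV
  1        48.75        46.2963        46.2963
  2        48.75        43.9661        87.9322
  3        48.75        41.7532       125.2595
  4     1,048.75       853.0186     3,412.0743
  Σ                    985.0341     3,671.5623
Price P = Σ PV = 985.0341.
Macaulay duration = Σ(t·PV) / P = 3,671.5623 / 985.0341 = 3.72735 half-year periods.
In years: 3.72735 / 2 = 1.86367 years.

1.864 years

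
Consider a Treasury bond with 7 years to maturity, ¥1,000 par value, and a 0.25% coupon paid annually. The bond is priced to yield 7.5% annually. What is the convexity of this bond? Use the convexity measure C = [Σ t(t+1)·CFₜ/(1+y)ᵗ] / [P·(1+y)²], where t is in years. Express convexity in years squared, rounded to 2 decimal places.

47.82

With y = 0.075:
  t   CF        PV=CF/(1+0.075)^t    t·PV        t(t+1)·PV
  1         2.50         2.3256         2.3256           4.6512
  2         2.50         2.1633         4.3267          12.9800
  3         2.50         2.0124         6.0372          24.1488
  4         2.50         1.8720         7.4880          37.4400
  5         2.50         1.7414         8.7070          52.2419
  6         2.50         1.6199         9.7194          68.0360
  7     1,002.50       604.2618     4,229.8325      33,838.6601
  Σ                    615.9964     4,268.4364      34,038.1580
P = 615.9964.
Convexity = Σ t(t+1)·PV / [P·(1+y)²] = 34,038.1580 / (615.9964 × 1.155625) = 47.81575.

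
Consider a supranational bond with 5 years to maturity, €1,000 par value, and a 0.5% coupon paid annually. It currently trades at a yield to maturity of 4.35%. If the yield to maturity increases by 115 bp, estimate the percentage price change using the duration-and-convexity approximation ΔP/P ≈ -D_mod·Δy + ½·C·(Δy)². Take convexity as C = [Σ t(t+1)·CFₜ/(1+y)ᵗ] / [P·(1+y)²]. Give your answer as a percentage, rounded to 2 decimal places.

-5.27%

With y = 0.0435:
  t   CF        PV=CF/(1+0.0435)^t    t·PV        t(t+1)·PV
  1         5.00         4.7916         4.7916           9.5831
  2         5.00         4.5918         9.1836          27.5509
  3         5.00         4.4004        13.2012          52.8049
  4         5.00         4.2170        16.8679          84.3393
  5     1,005.00       812.2763     4,061.3816      24,368.2897
  Σ                    830.2771     4,105.4259      24,542.5680
P = 830.2771; D_Mac = 4.94465 yrs; D_mod = 4.73852 yrs; C = 27.14639.
Duration effect: -4.73852 × (+0.0115) = -0.054493
Convexity effect: 0.5 × 27.14639 × (0.0115)² = +0.0017951
ΔP/P ≈ -0.054493 + 0.0017951 = -0.052698 = -5.2698%.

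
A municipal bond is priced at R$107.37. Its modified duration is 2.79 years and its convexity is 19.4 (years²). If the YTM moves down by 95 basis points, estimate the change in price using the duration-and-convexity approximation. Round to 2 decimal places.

Duration effect: -D_mod·Δy = -2.79 × (-0.0095) = +0.026505
Convexity effect: ½·C·(Δy)² = 0.5 × 19.4 × (-0.0095)² = +0.000875425
ΔP/P ≈ +0.026505 + 0.000875425 = +0.027380425
ΔP ≈ 107.37 × (+0.027380425) = +2.93983623225.

+R$2.94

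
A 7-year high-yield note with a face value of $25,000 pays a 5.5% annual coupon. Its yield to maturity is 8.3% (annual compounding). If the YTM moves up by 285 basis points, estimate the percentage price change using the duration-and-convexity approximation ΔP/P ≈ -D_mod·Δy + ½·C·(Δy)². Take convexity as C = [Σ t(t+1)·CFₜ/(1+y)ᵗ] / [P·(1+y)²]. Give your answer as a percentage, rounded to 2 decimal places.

-13.99%

With y = 0.083:
  t   CF        PV=CF/(1+0.083)^t    t·PV        t(t+1)·PV
  1     1,375.00     1,269.6214     1,269.6214       2,539.2428
  2     1,375.00     1,172.3189     2,344.6379       7,033.9137
  3     1,375.00     1,082.4736     3,247.4209      12,989.6836
  4     1,375.00       999.5140     3,998.0559      19,990.2795
  5     1,375.00       922.9123     4,614.5613      27,687.3678
  6     1,375.00       852.1812     5,113.0873      35,791.6112
  7    26,375.00    15,093.6151   105,655.3059     845,242.4476
  Σ                 21,392.6366   126,242.6907     951,274.5463
P = 21,392.6366; D_Mac = 5.90122 yrs; D_mod = 5.44896 yrs; C = 37.91269.
Duration effect: -5.44896 × (+0.0285) = -0.155295
Convexity effect: 0.5 × 37.91269 × (0.0285)² = +0.0153973
ΔP/P ≈ -0.155295 + 0.0153973 = -0.139898 = -13.9898%.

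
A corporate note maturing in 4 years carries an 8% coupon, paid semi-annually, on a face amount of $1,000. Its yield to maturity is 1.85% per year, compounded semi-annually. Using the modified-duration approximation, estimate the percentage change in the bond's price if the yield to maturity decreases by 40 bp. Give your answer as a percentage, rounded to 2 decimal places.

Periodic yield y = 0.00925. Modified duration first:
  t   CF        PV=CF/(1+0.00925)^t    t·PV
  1        40.00        39.6334        39.6334
  2        40.00        39.2701        78.5403
  3        40.00        38.9102       116.7307
  4        40.00        38.5536       154.2144
  5        40.00        38.2002       191.0012
  6        40.00        37.8501       227.1008
  7        40.00        37.5032       262.5226
  8     1,040.00       966.1471     7,729.1772
  Σ                  1,236.0681     8,798.9206
P = 1,236.0681; D_Mac = 7.11848 half-year periods = 3.55924 yrs; D_mod = 3.55924/(1+0.00925) = 3.52662 yrs.
ΔP/P ≈ -D_mod · Δy = -3.52662 × (-0.004) = +0.014106 = +1.4106%.

+1.41%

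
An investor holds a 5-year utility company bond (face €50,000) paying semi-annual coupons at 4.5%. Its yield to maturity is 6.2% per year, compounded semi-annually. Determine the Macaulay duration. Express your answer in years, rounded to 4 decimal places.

Periodic yield y = 0.031. Discount each cash flow and weight by its period:
  t   CF        PV=CF/(1+0.031)^t    t·PV
  1     1,125.00     1,091.1736     1,091.1736
  2     1,125.00     1,058.3643     2,116.7286
  3     1,125.00     1,026.5415     3,079.6246
  4     1,125.00       995.6756     3,982.7024
  5     1,125.00       965.7377     4,828.6886
  6     1,125.00       936.7000     5,620.2001
  7     1,125.00       908.5354     6,359.7480
  8     1,125.00       881.2177     7,049.7414
  9     1,125.00       854.7213     7,692.4918
  10   51,125.00    37,674.4281   376,744.2808
  Σ                 46,393.0953   418,565.3800
Price P = Σ PV = 46,393.0953.
Macaulay duration = Σ(t·PV) / P = 418,565.3800 / 46,393.0953 = 9.02215 half-year periods.
In years: 9.02215 / 2 = 4.51107 years.

4.5111 years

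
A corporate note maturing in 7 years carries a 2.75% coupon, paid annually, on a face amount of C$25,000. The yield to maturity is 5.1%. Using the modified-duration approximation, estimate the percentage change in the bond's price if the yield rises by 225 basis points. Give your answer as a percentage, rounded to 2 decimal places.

Periodic yield y = 0.051. Modified duration first:
  t   CF        PV=CF/(1+0.051)^t    t·PV
  1       687.50       654.1389       654.1389
  2       687.50       622.3967     1,244.7934
  3       687.50       592.1948     1,776.5843
  4       687.50       563.4584     2,253.8335
  5       687.50       536.1164     2,680.5822
  6       687.50       510.1013     3,060.6076
  7    25,687.50    18,134.3848   126,940.6936
  Σ                 21,612.7912   138,611.2335
P = 21,612.7912; D_Mac = 6.41339 yrs; D_mod = 6.41339/(1+0.051) = 6.10218 yrs.
ΔP/P ≈ -D_mod · Δy = -6.10218 × (+0.0225) = -0.137299 = -13.7299%.

-13.73%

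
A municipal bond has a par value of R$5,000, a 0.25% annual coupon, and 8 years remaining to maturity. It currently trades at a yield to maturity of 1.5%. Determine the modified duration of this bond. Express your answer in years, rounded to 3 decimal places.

7.809 years

Periodic yield y = 0.015. First find Macaulay duration:
  t   CF        PV=CF/(1+0.015)^t    t·PV
  1        12.50        12.3153        12.3153
  2        12.50        12.1333        24.2665
  3        12.50        11.9540        35.8619
  4        12.50        11.7773        47.1092
  5        12.50        11.6033        58.0163
  6        12.50        11.4318        68.5907
  7        12.50        11.2628        78.8398
  8     5,012.50     4,449.6520    35,597.2161
  Σ                  4,532.1297    35,922.2158
P = 4,532.1297; Macaulay duration = 35,922.2158 / 4,532.1297 = 7.92612 years.
Modified duration = D_Mac / (1 + y) = 7.92612 / 1.015 = 7.80899 years.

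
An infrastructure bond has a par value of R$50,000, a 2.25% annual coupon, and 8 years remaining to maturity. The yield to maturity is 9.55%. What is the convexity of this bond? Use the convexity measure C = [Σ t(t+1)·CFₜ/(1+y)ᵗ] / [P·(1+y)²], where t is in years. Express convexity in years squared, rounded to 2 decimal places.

With y = 0.0955:
  t   CF        PV=CF/(1+0.0955)^t    t·PV        t(t+1)·PV
  1     1,125.00     1,026.9283     1,026.9283       2,053.8567
  2     1,125.00       937.4061     1,874.8121       5,624.4364
  3     1,125.00       855.6879     2,567.0636      10,268.2545
  4     1,125.00       781.0934     3,124.3738      15,621.8690
  5     1,125.00       713.0018     3,565.0089      21,390.0533
  6     1,125.00       650.8460     3,905.0759      27,335.5314
  7     1,125.00       594.1086     4,158.7603      33,270.0824
  8    51,125.00    24,645.3089   197,162.4712   1,774,462.2406
  Σ                 30,204.3810   217,384.4942   1,890,026.3242
P = 30,204.3810.
Convexity = Σ t(t+1)·PV / [P·(1+y)²] = 1,890,026.3242 / (30,204.3810 × 1.200120) = 52.14025.

52.14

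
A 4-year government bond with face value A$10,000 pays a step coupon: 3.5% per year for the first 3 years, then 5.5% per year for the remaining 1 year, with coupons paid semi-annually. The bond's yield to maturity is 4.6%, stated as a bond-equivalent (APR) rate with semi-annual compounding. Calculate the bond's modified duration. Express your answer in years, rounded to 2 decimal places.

Periodic yield y = 0.023. First find Macaulay duration:
  t   CF        PV=CF/(1+0.023)^t    t·PV
  1       175.00       171.0655       171.0655
  2       175.00       167.2194       334.4389
  3       175.00       163.4599       490.3796
  4       175.00       159.7848       639.1393
  5       175.00       156.1924       780.9620
  6       175.00       152.6807       916.0844
  7       275.00       234.5326     1,641.7284
  8    10,275.00     8,565.9742    68,527.7934
  Σ                  9,770.9096    73,501.5914
P = 9,770.9096; Macaulay duration = 73,501.5914 / 9,770.9096 = 7.52249 half-year periods = 3.76125 years.
Modified duration = D_Mac / (1 + y) = 3.76125 / 1.023 = 3.67668 years.

3.68 years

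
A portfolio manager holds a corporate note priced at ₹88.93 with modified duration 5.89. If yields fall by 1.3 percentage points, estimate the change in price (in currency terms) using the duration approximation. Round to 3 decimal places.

+₹6.809

Duration approximation: ΔP/P ≈ -D_mod · Δy = -5.89 × (-0.013) = +0.076570.
ΔP ≈ 88.93 × (+0.076570) = +6.8093701.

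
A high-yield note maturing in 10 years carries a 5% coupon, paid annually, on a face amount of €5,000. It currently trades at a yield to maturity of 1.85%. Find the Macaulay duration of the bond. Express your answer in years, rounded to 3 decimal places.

8.362 years

Periodic yield y = 0.0185. Discount each cash flow and weight by its year:
  t   CF        PV=CF/(1+0.0185)^t    t·PV
  1       250.00       245.4590       245.4590
  2       250.00       241.0005       482.0010
  3       250.00       236.6230       709.8689
  4       250.00       232.3250       929.2998
  5       250.00       228.1050     1,140.5251
  6       250.00       223.9617     1,343.7704
  7       250.00       219.8937     1,539.2559
  8       250.00       215.8996     1,727.1964
  9       250.00       211.9780     1,907.8016
  10    5,250.00     4,370.6796    43,706.7959
  Σ                  6,425.9250    53,731.9741
Price P = Σ PV = 6,425.9250.
Macaulay duration = Σ(t·PV) / P = 53,731.9741 / 6,425.9250 = 8.36175 years.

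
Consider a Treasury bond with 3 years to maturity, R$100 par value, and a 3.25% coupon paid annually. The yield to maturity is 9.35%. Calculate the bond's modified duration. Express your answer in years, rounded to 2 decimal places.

Periodic yield y = 0.0935. First find Macaulay duration:
  t   CF        PV=CF/(1+0.0935)^t    t·PV
  1         3.25         2.9721         2.9721
  2         3.25         2.7180         5.4360
  3       103.25        78.9648       236.8945
  Σ                     84.6549       245.3025
P = 84.6549; Macaulay duration = 245.3025 / 84.6549 = 2.89768 years.
Modified duration = D_Mac / (1 + y) = 2.89768 / 1.0935 = 2.64991 years.

2.65 years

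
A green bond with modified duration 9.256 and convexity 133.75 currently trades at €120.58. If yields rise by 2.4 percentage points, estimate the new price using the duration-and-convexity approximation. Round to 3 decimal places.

€98.439

Duration effect: -D_mod·Δy = -9.256 × (+0.024) = -0.222144
Convexity effect: ½·C·(Δy)² = 0.5 × 133.75 × (0.024)² = +0.0385200
ΔP/P ≈ -0.222144 + 0.0385200 = -0.183624
New price ≈ 120.58 × (1 - 0.183624) = 98.43861808.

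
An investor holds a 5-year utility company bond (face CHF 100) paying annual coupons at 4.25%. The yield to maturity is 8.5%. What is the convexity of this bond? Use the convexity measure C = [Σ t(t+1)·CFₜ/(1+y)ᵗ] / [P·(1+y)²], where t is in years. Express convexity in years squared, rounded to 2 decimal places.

With y = 0.085:
  t   CF        PV=CF/(1+0.085)^t    t·PV        t(t+1)·PV
  1         4.25         3.9171         3.9171           7.8341
  2         4.25         3.6102         7.2204          21.6611
  3         4.25         3.3274         9.9821          39.9283
  4         4.25         3.0667        12.2668          61.3338
  5       104.25        69.3310       346.6549       2,079.9296
  Σ                     83.2523       380.0412       2,210.6869
P = 83.2523.
Convexity = Σ t(t+1)·PV / [P·(1+y)²] = 2,210.6869 / (83.2523 × 1.177225) = 22.55650.

22.56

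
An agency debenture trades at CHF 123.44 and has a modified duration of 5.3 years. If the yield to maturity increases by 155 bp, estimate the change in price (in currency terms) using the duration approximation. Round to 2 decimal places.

Duration approximation: ΔP/P ≈ -D_mod · Δy = -5.3 × (+0.0155) = -0.082150.
ΔP ≈ 123.44 × (-0.082150) = -10.140596.

-CHF 10.14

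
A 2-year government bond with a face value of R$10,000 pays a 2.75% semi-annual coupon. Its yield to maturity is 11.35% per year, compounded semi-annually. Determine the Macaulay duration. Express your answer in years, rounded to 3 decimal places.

Periodic yield y = 0.05675. Discount each cash flow and weight by its period:
  t   CF        PV=CF/(1+0.05675)^t    t·PV
  1       137.50       130.1159       130.1159
  2       137.50       123.1284       246.2568
  3       137.50       116.5161       349.5483
  4    10,137.50     8,129.0883    32,516.3532
  Σ                  8,498.8487    33,242.2742
Price P = Σ PV = 8,498.8487.
Macaulay duration = Σ(t·PV) / P = 33,242.2742 / 8,498.8487 = 3.91139 half-year periods.
In years: 3.91139 / 2 = 1.95569 years.

1.956 years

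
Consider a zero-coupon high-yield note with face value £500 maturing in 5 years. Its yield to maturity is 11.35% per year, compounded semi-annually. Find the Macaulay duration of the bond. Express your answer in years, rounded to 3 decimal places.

5.000 years

A zero-coupon bond has a single cash flow at maturity, so its Macaulay duration equals its maturity: 5 years.
(Equivalently: 10 semi-annual periods ÷ 2 = 5 years.)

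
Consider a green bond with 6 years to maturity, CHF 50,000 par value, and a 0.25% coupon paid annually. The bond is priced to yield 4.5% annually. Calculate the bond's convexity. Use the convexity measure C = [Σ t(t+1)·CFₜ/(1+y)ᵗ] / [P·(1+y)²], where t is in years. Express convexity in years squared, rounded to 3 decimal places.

38.092

With y = 0.045:
  t   CF        PV=CF/(1+0.045)^t    t·PV        t(t+1)·PV
  1       125.00       119.6172       119.6172         239.2344
  2       125.00       114.4662       228.9325         686.7975
  3       125.00       109.5371       328.6112       1,314.4449
  4       125.00       104.8202       419.2807       2,096.4034
  5       125.00       100.3064       501.5319       3,009.1914
  6    50,125.00    38,490.7739   230,944.6433   1,616,612.5030
  Σ                 39,039.5210   232,542.6168   1,623,958.5746
P = 39,039.5210.
Convexity = Σ t(t+1)·PV / [P·(1+y)²] = 1,623,958.5746 / (39,039.5210 × 1.092025) = 38.09236.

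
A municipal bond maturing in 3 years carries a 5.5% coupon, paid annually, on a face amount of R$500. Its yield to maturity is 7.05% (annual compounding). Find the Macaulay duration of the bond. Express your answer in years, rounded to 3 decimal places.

2.843 years

Periodic yield y = 0.0705. Discount each cash flow and weight by its year:
  t   CF        PV=CF/(1+0.0705)^t    t·PV
  1        27.50        25.6889        25.6889
  2        27.50        23.9971        47.9943
  3       527.50       429.9941     1,289.9822
  Σ                    479.6801     1,363.6654
Price P = Σ PV = 479.6801.
Macaulay duration = Σ(t·PV) / P = 1,363.6654 / 479.6801 = 2.84286 years.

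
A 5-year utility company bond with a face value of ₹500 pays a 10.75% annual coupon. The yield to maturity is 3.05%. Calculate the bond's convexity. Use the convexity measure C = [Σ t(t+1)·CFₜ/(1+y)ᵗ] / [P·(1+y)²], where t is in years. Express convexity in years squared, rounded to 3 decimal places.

With y = 0.0305:
  t   CF        PV=CF/(1+0.0305)^t    t·PV        t(t+1)·PV
  1        53.75        52.1591        52.1591         104.3183
  2        53.75        50.6154       101.2308         303.6923
  3        53.75        49.1173       147.3519         589.4076
  4        53.75        47.6636       190.6542         953.2712
  5       553.75       476.5119     2,382.5595      14,295.3573
  Σ                    676.0673     2,873.9556      16,246.0466
P = 676.0673.
Convexity = Σ t(t+1)·PV / [P·(1+y)²] = 16,246.0466 / (676.0673 × 1.061930) = 22.62881.

22.629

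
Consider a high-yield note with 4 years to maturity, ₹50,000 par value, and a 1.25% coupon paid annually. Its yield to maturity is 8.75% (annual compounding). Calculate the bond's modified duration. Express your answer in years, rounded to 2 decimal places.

3.60 years

Periodic yield y = 0.0875. First find Macaulay duration:
  t   CF        PV=CF/(1+0.0875)^t    t·PV
  1       625.00       574.7126       574.7126
  2       625.00       528.4714     1,056.9428
  3       625.00       485.9507     1,457.8521
  4    50,625.00    36,194.9494   144,779.7976
  Σ                 37,784.0841   147,869.3051
P = 37,784.0841; Macaulay duration = 147,869.3051 / 37,784.0841 = 3.91353 years.
Modified duration = D_Mac / (1 + y) = 3.91353 / 1.0875 = 3.59865 years.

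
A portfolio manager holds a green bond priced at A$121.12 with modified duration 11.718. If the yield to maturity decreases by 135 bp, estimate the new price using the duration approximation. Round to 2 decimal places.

A$140.28

Duration approximation: ΔP/P ≈ -D_mod · Δy = -11.718 × (-0.0135) = +0.158193.
New price ≈ 121.12 × (1 + 0.158193) = 140.28033616.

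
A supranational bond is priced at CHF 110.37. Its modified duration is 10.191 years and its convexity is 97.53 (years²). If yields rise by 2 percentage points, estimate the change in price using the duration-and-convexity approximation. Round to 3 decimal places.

-CHF 20.343

Duration effect: -D_mod·Δy = -10.191 × (+0.02) = -0.203820
Convexity effect: ½·C·(Δy)² = 0.5 × 97.53 × (0.02)² = +0.0195060
ΔP/P ≈ -0.203820 + 0.0195060 = -0.184314
ΔP ≈ 110.37 × (-0.184314) = -20.34273618.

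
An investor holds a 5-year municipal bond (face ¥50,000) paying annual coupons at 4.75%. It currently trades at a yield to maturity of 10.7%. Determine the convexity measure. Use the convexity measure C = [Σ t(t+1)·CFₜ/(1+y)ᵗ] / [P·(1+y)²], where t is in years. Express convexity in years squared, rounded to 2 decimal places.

With y = 0.107:
  t   CF        PV=CF/(1+0.107)^t    t·PV        t(t+1)·PV
  1     2,375.00     2,145.4381     2,145.4381       4,290.8762
  2     2,375.00     1,938.0651     3,876.1303      11,628.3909
  3     2,375.00     1,750.7364     5,252.2091      21,008.8363
  4     2,375.00     1,581.5143     6,326.0573      31,630.2865
  5    52,375.00    31,505.4677   157,527.3387     945,164.0320
  Σ                 38,921.2217   175,127.1735   1,013,722.4220
P = 38,921.2217.
Convexity = Σ t(t+1)·PV / [P·(1+y)²] = 1,013,722.4220 / (38,921.2217 × 1.225449) = 21.25384.

21.25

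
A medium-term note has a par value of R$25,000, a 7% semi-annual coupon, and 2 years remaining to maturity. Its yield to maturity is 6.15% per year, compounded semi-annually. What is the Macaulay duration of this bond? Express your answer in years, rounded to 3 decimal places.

Periodic yield y = 0.03075. Discount each cash flow and weight by its period:
  t   CF        PV=CF/(1+0.03075)^t    t·PV
  1       875.00       848.8964       848.8964
  2       875.00       823.5716     1,647.1432
  3       875.00       799.0023     2,397.0069
  4    25,875.00    22,922.7641    91,691.0563
  Σ                 25,394.2344    96,584.1028
Price P = Σ PV = 25,394.2344.
Macaulay duration = Σ(t·PV) / P = 96,584.1028 / 25,394.2344 = 3.80339 half-year periods.
In years: 3.80339 / 2 = 1.90169 years.

1.902 years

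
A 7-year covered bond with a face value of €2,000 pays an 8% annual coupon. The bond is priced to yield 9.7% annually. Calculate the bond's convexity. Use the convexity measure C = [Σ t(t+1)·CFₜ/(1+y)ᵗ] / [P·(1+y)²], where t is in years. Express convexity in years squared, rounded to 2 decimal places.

With y = 0.097:
  t   CF        PV=CF/(1+0.097)^t    t·PV        t(t+1)·PV
  1       160.00       145.8523       145.8523         291.7046
  2       160.00       132.9556       265.9113         797.7338
  3       160.00       121.1993       363.5979       1,454.3916
  4       160.00       110.4825       441.9300       2,209.6499
  5       160.00       100.7133       503.5665       3,021.3991
  6       160.00        91.8079       550.8476       3,855.9333
  7     2,160.00     1,129.8151     7,908.7054      63,269.6432
  Σ                  1,832.8260    10,180.4110      74,900.4554
P = 1,832.8260.
Convexity = Σ t(t+1)·PV / [P·(1+y)²] = 74,900.4554 / (1,832.8260 × 1.203409) = 33.95861.

33.96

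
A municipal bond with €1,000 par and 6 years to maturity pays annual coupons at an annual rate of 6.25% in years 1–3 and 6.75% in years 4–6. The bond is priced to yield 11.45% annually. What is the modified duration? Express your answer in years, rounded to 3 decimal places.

4.540 years

Periodic yield y = 0.1145. First find Macaulay duration:
  t   CF        PV=CF/(1+0.1145)^t    t·PV
  1        62.50        56.0790        56.0790
  2        62.50        50.3176       100.6352
  3        62.50        45.1481       135.4444
  4        67.50        43.7505       175.0022
  5        67.50        39.2558       196.2788
  6     1,067.50       557.0414     3,342.2482
  Σ                    791.5924     4,005.6877
P = 791.5924; Macaulay duration = 4,005.6877 / 791.5924 = 5.06029 years.
Modified duration = D_Mac / (1 + y) = 5.06029 / 1.1145 = 4.54041 years.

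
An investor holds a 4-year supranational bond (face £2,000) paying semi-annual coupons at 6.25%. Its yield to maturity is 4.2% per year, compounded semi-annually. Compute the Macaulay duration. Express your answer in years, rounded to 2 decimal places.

3.62 years

Periodic yield y = 0.021. Discount each cash flow and weight by its period:
  t   CF        PV=CF/(1+0.021)^t    t·PV
  1        62.50        61.2145        61.2145
  2        62.50        59.9554       119.9109
  3        62.50        58.7223       176.1668
  4        62.50        57.5145       230.0578
  5        62.50        56.3315       281.6575
  6        62.50        55.1729       331.0372
  7        62.50        54.0381       378.2665
  8     2,062.50     1,746.5781    13,972.6251
  Σ                  2,149.5272    15,550.9363
Price P = Σ PV = 2,149.5272.
Macaulay duration = Σ(t·PV) / P = 15,550.9363 / 2,149.5272 = 7.23458 half-year periods.
In years: 7.23458 / 2 = 3.61729 years.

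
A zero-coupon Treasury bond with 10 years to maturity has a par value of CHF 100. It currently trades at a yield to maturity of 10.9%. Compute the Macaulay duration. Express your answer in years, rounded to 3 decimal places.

A zero-coupon bond has a single cash flow at maturity, so its Macaulay duration equals its maturity: 10 years.

10.000 years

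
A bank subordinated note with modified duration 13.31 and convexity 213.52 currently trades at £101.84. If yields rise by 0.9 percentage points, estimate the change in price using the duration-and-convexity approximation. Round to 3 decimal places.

Duration effect: -D_mod·Δy = -13.31 × (+0.009) = -0.119790
Convexity effect: ½·C·(Δy)² = 0.5 × 213.52 × (0.009)² = +0.00864756
ΔP/P ≈ -0.119790 + 0.00864756 = -0.11114244
ΔP ≈ 101.84 × (-0.11114244) = -11.3187460896.

-£11.319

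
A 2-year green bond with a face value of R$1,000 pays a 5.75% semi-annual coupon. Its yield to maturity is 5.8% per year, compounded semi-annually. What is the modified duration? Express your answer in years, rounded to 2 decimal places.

1.86 years

Periodic yield y = 0.029. First find Macaulay duration:
  t   CF        PV=CF/(1+0.029)^t    t·PV
  1        28.75        27.9397        27.9397
  2        28.75        27.1523        54.3047
  3        28.75        26.3871        79.1613
  4     1,028.75       917.5893     3,670.3573
  Σ                    999.0685     3,831.7630
P = 999.0685; Macaulay duration = 3,831.7630 / 999.0685 = 3.83534 half-year periods = 1.91767 years.
Modified duration = D_Mac / (1 + y) = 1.91767 / 1.029 = 1.86362 years.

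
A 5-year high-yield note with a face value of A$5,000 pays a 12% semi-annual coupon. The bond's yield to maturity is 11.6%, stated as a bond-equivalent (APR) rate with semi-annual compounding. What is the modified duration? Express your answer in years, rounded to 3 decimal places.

Periodic yield y = 0.058. First find Macaulay duration:
  t   CF        PV=CF/(1+0.058)^t    t·PV
  1       300.00       283.5539       283.5539
  2       300.00       268.0093       536.0187
  3       300.00       253.3170       759.9509
  4       300.00       239.4300       957.7200
  5       300.00       226.3044     1,131.5218
  6       300.00       213.8983     1,283.3896
  7       300.00       202.1723     1,415.2059
  8       300.00       191.0891     1,528.7128
  9       300.00       180.6135     1,625.5216
  10    5,300.00     3,015.9157    30,159.1566
  Σ                  5,074.3033    39,680.7517
P = 5,074.3033; Macaulay duration = 39,680.7517 / 5,074.3033 = 7.81994 half-year periods = 3.90997 years.
Modified duration = D_Mac / (1 + y) = 3.90997 / 1.058 = 3.69562 years.

3.696 years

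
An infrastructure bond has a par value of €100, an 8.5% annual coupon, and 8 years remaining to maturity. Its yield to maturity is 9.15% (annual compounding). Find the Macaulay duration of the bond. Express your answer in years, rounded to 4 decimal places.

6.0806 years

Periodic yield y = 0.0915. Discount each cash flow and weight by its year:
  t   CF        PV=CF/(1+0.0915)^t    t·PV
  1         8.50         7.7874         7.7874
  2         8.50         7.1346        14.2693
  3         8.50         6.5365        19.6096
  4         8.50         5.9886        23.9543
  5         8.50         5.4866        27.4328
  6         8.50         5.0266        30.1597
  7         8.50         4.6052        32.2367
  8       108.50        53.8567       430.8537
  Σ                     96.4223       586.3036
Price P = Σ PV = 96.4223.
Macaulay duration = Σ(t·PV) / P = 586.3036 / 96.4223 = 6.08058 years.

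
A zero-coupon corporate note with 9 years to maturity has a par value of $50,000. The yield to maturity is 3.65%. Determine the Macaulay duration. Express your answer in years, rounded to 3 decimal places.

A zero-coupon bond has a single cash flow at maturity, so its Macaulay duration equals its maturity: 9 years.

9.000 years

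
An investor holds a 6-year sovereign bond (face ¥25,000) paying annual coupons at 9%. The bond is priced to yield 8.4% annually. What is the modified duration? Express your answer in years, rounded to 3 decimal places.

4.526 years

Periodic yield y = 0.084. First find Macaulay duration:
  t   CF        PV=CF/(1+0.084)^t    t·PV
  1     2,250.00     2,075.6458     2,075.6458
  2     2,250.00     1,914.8024     3,829.6047
  3     2,250.00     1,766.4228     5,299.2685
  4     2,250.00     1,629.5414     6,518.1655
  5     2,250.00     1,503.2669     7,516.3347
  6    27,250.00    16,795.4179   100,772.5072
  Σ                 25,685.0971   126,011.5263
P = 25,685.0971; Macaulay duration = 126,011.5263 / 25,685.0971 = 4.90602 years.
Modified duration = D_Mac / (1 + y) = 4.90602 / 1.084 = 4.52585 years.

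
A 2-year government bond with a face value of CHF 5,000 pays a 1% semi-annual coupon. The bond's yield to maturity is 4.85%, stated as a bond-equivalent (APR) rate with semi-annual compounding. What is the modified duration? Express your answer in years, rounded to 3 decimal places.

1.937 years

Periodic yield y = 0.02425. First find Macaulay duration:
  t   CF        PV=CF/(1+0.02425)^t    t·PV
  1        25.00        24.4081        24.4081
  2        25.00        23.8302        47.6604
  3        25.00        23.2660        69.7981
  4     5,025.00     4,565.7505    18,263.0020
  Σ                  4,637.2548    18,404.8686
P = 4,637.2548; Macaulay duration = 18,404.8686 / 4,637.2548 = 3.96891 half-year periods = 1.98446 years.
Modified duration = D_Mac / (1 + y) = 1.98446 / 1.02425 = 1.93747 years.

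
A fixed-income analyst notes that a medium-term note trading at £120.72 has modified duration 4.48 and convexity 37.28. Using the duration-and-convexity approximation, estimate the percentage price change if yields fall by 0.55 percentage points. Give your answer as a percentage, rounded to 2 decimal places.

+2.52%

Duration effect: -D_mod·Δy = -4.48 × (-0.0055) = +0.024640
Convexity effect: ½·C·(Δy)² = 0.5 × 37.28 × (-0.0055)² = +0.00056386
ΔP/P ≈ +0.024640 + 0.00056386 = +0.02520386
= +2.520386%.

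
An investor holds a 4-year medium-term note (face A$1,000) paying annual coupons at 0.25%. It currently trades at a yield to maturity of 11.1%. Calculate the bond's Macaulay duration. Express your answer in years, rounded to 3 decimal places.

Periodic yield y = 0.111. Discount each cash flow and weight by its year:
  t   CF        PV=CF/(1+0.111)^t    t·PV
  1         2.50         2.2502         2.2502
  2         2.50         2.0254         4.0508
  3         2.50         1.8230         5.4691
  4     1,002.50       658.0034     2,632.0136
  Σ                    664.1021     2,643.7838
Price P = Σ PV = 664.1021.
Macaulay duration = Σ(t·PV) / P = 2,643.7838 / 664.1021 = 3.98099 years.

3.981 years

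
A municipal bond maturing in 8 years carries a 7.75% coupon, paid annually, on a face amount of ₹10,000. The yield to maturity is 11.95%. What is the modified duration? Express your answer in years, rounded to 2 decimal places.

5.37 years

Periodic yield y = 0.1195. First find Macaulay duration:
  t   CF        PV=CF/(1+0.1195)^t    t·PV
  1       775.00       692.2733       692.2733
  2       775.00       618.3773     1,236.7545
  3       775.00       552.3691     1,657.1074
  4       775.00       493.4070     1,973.6280
  5       775.00       440.7387     2,203.6936
  6       775.00       393.6925     2,362.1549
  7       775.00       351.6681     2,461.6769
  8    10,775.00     4,367.4153    34,939.3227
  Σ                  7,909.9414    47,526.6115
P = 7,909.9414; Macaulay duration = 47,526.6115 / 7,909.9414 = 6.00847 years.
Modified duration = D_Mac / (1 + y) = 6.00847 / 1.1195 = 5.36710 years.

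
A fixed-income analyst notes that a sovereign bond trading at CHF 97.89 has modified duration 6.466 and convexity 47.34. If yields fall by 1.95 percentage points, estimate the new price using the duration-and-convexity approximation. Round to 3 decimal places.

CHF 111.114

Duration effect: -D_mod·Δy = -6.466 × (-0.0195) = +0.126087
Convexity effect: ½·C·(Δy)² = 0.5 × 47.34 × (-0.0195)² = +0.0090005175
ΔP/P ≈ +0.126087 + 0.0090005175 = +0.1350875175
New price ≈ 97.89 × (1 + 0.1350875175) = 111.113717088075.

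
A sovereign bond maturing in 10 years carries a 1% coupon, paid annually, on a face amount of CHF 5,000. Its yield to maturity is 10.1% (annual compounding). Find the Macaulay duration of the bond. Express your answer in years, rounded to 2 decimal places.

9.27 years

Periodic yield y = 0.101. Discount each cash flow and weight by its year:
  t   CF        PV=CF/(1+0.101)^t    t·PV
  1        50.00        45.4133        45.4133
  2        50.00        41.2473        82.4946
  3        50.00        37.4635       112.3904
  4        50.00        34.0268       136.1071
  5        50.00        30.9053       154.5267
  6        50.00        28.0702       168.4214
  7        50.00        25.4952       178.4665
  8        50.00        23.1564       185.2514
  9        50.00        21.0322       189.2896
  10    5,050.00     1,929.3818    19,293.8185
  Σ                  2,216.1920    20,546.1794
Price P = Σ PV = 2,216.1920.
Macaulay duration = Σ(t·PV) / P = 20,546.1794 / 2,216.1920 = 9.27094 years.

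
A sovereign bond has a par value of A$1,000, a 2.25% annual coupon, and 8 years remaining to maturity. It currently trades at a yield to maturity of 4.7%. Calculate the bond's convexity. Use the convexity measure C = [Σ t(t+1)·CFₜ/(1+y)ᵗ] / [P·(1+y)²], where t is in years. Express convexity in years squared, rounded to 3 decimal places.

With y = 0.047:
  t   CF        PV=CF/(1+0.047)^t    t·PV        t(t+1)·PV
  1        22.50        21.4900        21.4900          42.9799
  2        22.50        20.5253        41.0506         123.1517
  3        22.50        19.6039        58.8117         235.2468
  4        22.50        18.7239        74.8955         374.4776
  5        22.50        17.8834        89.4168         536.5008
  6        22.50        17.0806       102.4834         717.3841
  7        22.50        16.3138       114.1968         913.5741
  8     1,022.50       708.0923     5,664.7383      50,982.6446
  Σ                    839.7131     6,167.0830      53,925.9595
P = 839.7131.
Convexity = Σ t(t+1)·PV / [P·(1+y)²] = 53,925.9595 / (839.7131 × 1.096209) = 58.58327.

58.583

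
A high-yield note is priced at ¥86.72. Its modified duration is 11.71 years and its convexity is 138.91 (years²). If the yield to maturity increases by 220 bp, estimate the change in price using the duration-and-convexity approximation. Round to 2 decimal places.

Duration effect: -D_mod·Δy = -11.71 × (+0.022) = -0.257620
Convexity effect: ½·C·(Δy)² = 0.5 × 138.91 × (0.022)² = +0.03361622
ΔP/P ≈ -0.257620 + 0.03361622 = -0.22400378
ΔP ≈ 86.72 × (-0.22400378) = -19.4256078016.

-¥19.43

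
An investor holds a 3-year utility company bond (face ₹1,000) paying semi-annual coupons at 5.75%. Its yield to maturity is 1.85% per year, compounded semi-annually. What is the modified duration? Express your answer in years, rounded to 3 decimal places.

2.785 years

Periodic yield y = 0.00925. First find Macaulay duration:
  t   CF        PV=CF/(1+0.00925)^t    t·PV
  1        28.75        28.4865        28.4865
  2        28.75        28.2254        56.4508
  3        28.75        27.9667        83.9002
  4        28.75        27.7104       110.8416
  5        28.75        27.4564       137.2821
  6     1,028.75       973.4582     5,840.7491
  Σ                  1,113.3037     6,257.7103
P = 1,113.3037; Macaulay duration = 6,257.7103 / 1,113.3037 = 5.62085 half-year periods = 2.81042 years.
Modified duration = D_Mac / (1 + y) = 2.81042 / 1.00925 = 2.78467 years.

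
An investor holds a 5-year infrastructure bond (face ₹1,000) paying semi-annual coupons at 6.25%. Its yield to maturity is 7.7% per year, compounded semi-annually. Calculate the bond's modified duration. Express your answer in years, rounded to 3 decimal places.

Periodic yield y = 0.0385. First find Macaulay duration:
  t   CF        PV=CF/(1+0.0385)^t    t·PV
  1        31.25        30.0915        30.0915
  2        31.25        28.9759        57.9518
  3        31.25        27.9017        83.7051
  4        31.25        26.8673       107.4692
  5        31.25        25.8713       129.3563
  6        31.25        24.9121       149.4728
  7        31.25        23.9886       167.9201
  8        31.25        23.0993       184.7941
  9        31.25        22.2429       200.1861
  10    1,031.25       706.8039     7,068.0393
  Σ                    940.7544     8,178.9862
P = 940.7544; Macaulay duration = 8,178.9862 / 940.7544 = 8.69407 half-year periods = 4.34704 years.
Modified duration = D_Mac / (1 + y) = 4.34704 / 1.0385 = 4.18588 years.

4.186 years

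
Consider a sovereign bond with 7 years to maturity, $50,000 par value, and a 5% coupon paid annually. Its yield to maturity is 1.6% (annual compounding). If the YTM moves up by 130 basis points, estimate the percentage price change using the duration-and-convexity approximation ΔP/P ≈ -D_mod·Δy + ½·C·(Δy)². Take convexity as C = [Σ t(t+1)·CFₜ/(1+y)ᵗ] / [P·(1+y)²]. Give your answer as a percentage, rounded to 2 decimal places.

With y = 0.016:
  t   CF        PV=CF/(1+0.016)^t    t·PV        t(t+1)·PV
  1     2,500.00     2,460.6299     2,460.6299       4,921.2598
  2     2,500.00     2,421.8798     4,843.7597      14,531.2791
  3     2,500.00     2,383.7400     7,151.2200      28,604.8800
  4     2,500.00     2,346.2008     9,384.8032      46,924.0158
  5     2,500.00     2,309.2527    11,546.2637      69,277.5824
  6     2,500.00     2,272.8866    13,637.3194      95,461.2356
  7    52,500.00    46,978.9545   328,852.6817   2,630,821.4538
  Σ                 61,173.5444   377,876.6776   2,890,541.7066
P = 61,173.5444; D_Mac = 6.17713 yrs; D_mod = 6.07985 yrs; C = 45.77498.
Duration effect: -6.07985 × (+0.013) = -0.079038
Convexity effect: 0.5 × 45.77498 × (0.013)² = +0.0038680
ΔP/P ≈ -0.079038 + 0.0038680 = -0.075170 = -7.5170%.

-7.52%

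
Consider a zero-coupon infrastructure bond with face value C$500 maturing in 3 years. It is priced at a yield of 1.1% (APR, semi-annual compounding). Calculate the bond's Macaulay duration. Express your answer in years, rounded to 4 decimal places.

A zero-coupon bond has a single cash flow at maturity, so its Macaulay duration equals its maturity: 3 years.
(Equivalently: 6 semi-annual periods ÷ 2 = 3 years.)

3.0000 years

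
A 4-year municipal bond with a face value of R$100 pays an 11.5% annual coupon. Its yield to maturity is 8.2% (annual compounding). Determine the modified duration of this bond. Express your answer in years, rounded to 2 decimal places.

Periodic yield y = 0.082. First find Macaulay duration:
  t   CF        PV=CF/(1+0.082)^t    t·PV
  1        11.50        10.6285        10.6285
  2        11.50         9.8230        19.6460
  3        11.50         9.0785        27.2356
  4       111.50        81.3515       325.4062
  Σ                    110.8815       382.9162
P = 110.8815; Macaulay duration = 382.9162 / 110.8815 = 3.45338 years.
Modified duration = D_Mac / (1 + y) = 3.45338 / 1.082 = 3.19166 years.

3.19 years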